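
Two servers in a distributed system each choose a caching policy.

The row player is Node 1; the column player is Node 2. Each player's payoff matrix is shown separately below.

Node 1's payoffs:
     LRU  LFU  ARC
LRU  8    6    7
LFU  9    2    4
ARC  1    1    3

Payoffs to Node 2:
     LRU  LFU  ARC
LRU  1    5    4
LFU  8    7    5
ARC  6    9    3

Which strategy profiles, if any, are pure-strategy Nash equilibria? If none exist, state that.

The pure Nash equilibria are (LRU, LFU), (LFU, LRU).

For each strategy profile, look for a profitable unilateral deviation.
(LRU, LRU): Node 1 can switch to LFU (8 → 9). Not NE.
(LRU, LFU): Node 1 gets 6, best alternative 2; Node 2 gets 5, best alternative 4. No profitable deviation — NE.
(LRU, ARC): Node 2 can switch to LFU (4 → 5). Not NE.
(LFU, LRU): Node 1 gets 9, best alternative 8; Node 2 gets 8, best alternative 7. No profitable deviation — NE.
(LFU, LFU): Node 1 can switch to LRU (2 → 6). Not NE.
(LFU, ARC): Node 1 can switch to LRU (4 → 7). Not NE.
(ARC, LRU): Node 1 can switch to LRU (1 → 8). Not NE.
(ARC, LFU): Node 1 can switch to LRU (1 → 6). Not NE.
(ARC, ARC): Node 1 can switch to LRU (3 → 7). Not NE.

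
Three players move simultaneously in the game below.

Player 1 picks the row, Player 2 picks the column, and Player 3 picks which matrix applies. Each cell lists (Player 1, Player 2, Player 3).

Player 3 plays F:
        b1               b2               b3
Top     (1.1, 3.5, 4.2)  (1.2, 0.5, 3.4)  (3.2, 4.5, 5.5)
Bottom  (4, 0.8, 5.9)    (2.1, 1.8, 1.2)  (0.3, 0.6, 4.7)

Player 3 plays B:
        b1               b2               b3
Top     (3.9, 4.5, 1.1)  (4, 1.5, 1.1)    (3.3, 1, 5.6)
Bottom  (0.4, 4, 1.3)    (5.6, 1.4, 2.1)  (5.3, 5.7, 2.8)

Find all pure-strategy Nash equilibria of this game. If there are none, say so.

none

For each strategy profile, look for a profitable unilateral deviation.
(Top, b1, F): Player 1 can switch to Bottom (1.1 → 4). Not NE.
(Top, b1, B): Player 3 can switch to F (1.1 → 4.2). Not NE.
(Top, b2, F): Player 1 can switch to Bottom (1.2 → 2.1). Not NE.
(Top, b2, B): Player 1 can switch to Bottom (4 → 5.6). Not NE.
(Top, b3, F): Player 3 can switch to B (5.5 → 5.6). Not NE.
(Top, b3, B): Player 1 can switch to Bottom (3.3 → 5.3). Not NE.
(Bottom, b1, F): Player 2 can switch to b2 (0.8 → 1.8). Not NE.
(Bottom, b1, B): Player 1 can switch to Top (0.4 → 3.9). Not NE.
(Bottom, b2, F): Player 3 can switch to B (1.2 → 2.1). Not NE.
(Bottom, b2, B): Player 2 can switch to b1 (1.4 → 4). Not NE.
(Bottom, b3, F): Player 1 can switch to Top (0.3 → 3.2). Not NE.
(Bottom, b3, B): Player 3 can switch to F (2.8 → 4.7). Not NE.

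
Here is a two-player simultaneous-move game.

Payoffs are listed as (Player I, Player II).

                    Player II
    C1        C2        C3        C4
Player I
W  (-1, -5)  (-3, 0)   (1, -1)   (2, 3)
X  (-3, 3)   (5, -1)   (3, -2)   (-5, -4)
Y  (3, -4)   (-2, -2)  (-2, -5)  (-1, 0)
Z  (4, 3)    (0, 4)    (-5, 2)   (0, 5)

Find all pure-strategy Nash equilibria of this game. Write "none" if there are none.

Pure NE: (W, C4)

(W, C1): Player I can switch to Y (-1 → 3). Not NE.
(W, C2): Player I can switch to X (-3 → 5). Not NE.
(W, C3): Player I can switch to X (1 → 3). Not NE.
(W, C4): Player I gets 2, best alternative 0; Player II gets 3, best alternative 0. No profitable deviation — NE.
(X, C1): Player I can switch to W (-3 → -1). Not NE.
(X, C2): Player II can switch to C1 (-1 → 3). Not NE.
(X, C3): Player II can switch to C1 (-2 → 3). Not NE.
(X, C4): Player I can switch to W (-5 → 2). Not NE.
(Y, C1): Player I can switch to Z (3 → 4). Not NE.
(Y, C2): Player I can switch to X (-2 → 5). Not NE.
(Y, C3): Player I can switch to W (-2 → 1). Not NE.
(Y, C4): Player I can switch to W (-1 → 2). Not NE.
(Z, C1): Player II can switch to C2 (3 → 4). Not NE.
(The remaining 3 profiles each have a profitable deviation by the same check.)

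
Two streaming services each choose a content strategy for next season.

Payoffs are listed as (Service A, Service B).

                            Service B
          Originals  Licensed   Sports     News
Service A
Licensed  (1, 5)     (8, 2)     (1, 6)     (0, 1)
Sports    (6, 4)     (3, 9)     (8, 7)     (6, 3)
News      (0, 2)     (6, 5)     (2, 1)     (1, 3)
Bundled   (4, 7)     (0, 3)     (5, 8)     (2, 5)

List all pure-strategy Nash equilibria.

(Licensed, Originals): Service A can switch to Sports (1 → 6). Not NE.
(Licensed, Licensed): Service B can switch to Originals (2 → 5). Not NE.
(Licensed, Sports): Service A can switch to Sports (1 → 8). Not NE.
(Licensed, News): Service A can switch to Sports (0 → 6). Not NE.
(Sports, Originals): Service B can switch to Licensed (4 → 9). Not NE.
(Sports, Licensed): Service A can switch to Licensed (3 → 8). Not NE.
(The remaining 10 profiles each have a profitable deviation by the same check.)

none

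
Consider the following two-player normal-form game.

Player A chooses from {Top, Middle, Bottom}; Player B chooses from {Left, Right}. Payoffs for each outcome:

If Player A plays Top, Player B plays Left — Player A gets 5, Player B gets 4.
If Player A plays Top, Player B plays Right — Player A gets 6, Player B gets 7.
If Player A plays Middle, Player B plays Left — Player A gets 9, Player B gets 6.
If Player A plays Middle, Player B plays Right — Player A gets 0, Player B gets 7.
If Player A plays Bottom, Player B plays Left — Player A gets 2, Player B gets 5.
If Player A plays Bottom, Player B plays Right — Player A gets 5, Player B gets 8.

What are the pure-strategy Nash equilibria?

(Top, Left): Player A can switch to Middle (5 → 9). Not NE.
(Top, Right): Player A gets 6, best alternative 5; Player B gets 7, best alternative 4. No profitable deviation — NE.
(Middle, Left): Player B can switch to Right (6 → 7). Not NE.
(Middle, Right): Player A can switch to Top (0 → 6). Not NE.
(Bottom, Left): Player A can switch to Top (2 → 5). Not NE.
(Bottom, Right): Player A can switch to Top (5 → 6). Not NE.

(Top, Right)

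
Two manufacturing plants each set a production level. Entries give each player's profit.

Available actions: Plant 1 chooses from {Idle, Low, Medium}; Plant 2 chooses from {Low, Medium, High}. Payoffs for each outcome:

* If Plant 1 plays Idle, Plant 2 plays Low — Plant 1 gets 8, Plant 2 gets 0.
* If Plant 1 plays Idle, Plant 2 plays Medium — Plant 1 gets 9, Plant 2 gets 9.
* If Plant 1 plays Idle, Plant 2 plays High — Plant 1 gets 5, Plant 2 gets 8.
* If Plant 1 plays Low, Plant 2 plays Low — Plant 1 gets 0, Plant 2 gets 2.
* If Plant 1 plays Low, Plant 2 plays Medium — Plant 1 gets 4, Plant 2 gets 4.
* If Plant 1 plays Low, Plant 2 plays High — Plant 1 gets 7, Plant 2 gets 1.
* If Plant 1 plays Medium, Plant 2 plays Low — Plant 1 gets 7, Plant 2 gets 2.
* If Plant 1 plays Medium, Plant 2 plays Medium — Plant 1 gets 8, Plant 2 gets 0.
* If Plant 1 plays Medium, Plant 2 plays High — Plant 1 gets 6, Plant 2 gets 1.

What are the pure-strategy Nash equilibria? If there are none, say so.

The unique pure-strategy Nash equilibrium is (Idle, Medium).

For each strategy profile, look for a profitable unilateral deviation.
(Idle, Low): Plant 2 can switch to Medium (0 → 9). Not NE.
(Idle, Medium): Plant 1 gets 9, best alternative 8; Plant 2 gets 9, best alternative 8. No profitable deviation — NE.
(Idle, High): Plant 1 can switch to Low (5 → 7). Not NE.
(Low, Low): Plant 1 can switch to Idle (0 → 8). Not NE.
(Low, Medium): Plant 1 can switch to Idle (4 → 9). Not NE.
(Low, High): Plant 2 can switch to Low (1 → 2). Not NE.
(Medium, Low): Plant 1 can switch to Idle (7 → 8). Not NE.
(The remaining 2 profiles each have a profitable deviation by the same check.)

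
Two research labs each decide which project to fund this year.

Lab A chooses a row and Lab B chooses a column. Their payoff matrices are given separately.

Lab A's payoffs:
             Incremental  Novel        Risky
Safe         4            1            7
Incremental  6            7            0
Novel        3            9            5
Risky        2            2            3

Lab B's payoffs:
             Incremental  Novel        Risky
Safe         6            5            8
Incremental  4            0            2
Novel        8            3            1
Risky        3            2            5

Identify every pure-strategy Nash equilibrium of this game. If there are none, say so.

(Safe, Incremental): Lab A can switch to Incremental (4 → 6). Not NE.
(Safe, Novel): Lab A can switch to Incremental (1 → 7). Not NE.
(Safe, Risky): Lab A gets 7, best alternative 5; Lab B gets 8, best alternative 6. No profitable deviation — NE.
(Incremental, Incremental): Lab A gets 6, best alternative 4; Lab B gets 4, best alternative 2. No profitable deviation — NE.
(Incremental, Novel): Lab A can switch to Novel (7 → 9). Not NE.
(Incremental, Risky): Lab A can switch to Safe (0 → 7). Not NE.
(Novel, Incremental): Lab A can switch to Safe (3 → 4). Not NE.
(Novel, Novel): Lab B can switch to Incremental (3 → 8). Not NE.
(The remaining 4 profiles each have a profitable deviation by the same check.)

(Safe, Risky) and (Incremental, Incremental)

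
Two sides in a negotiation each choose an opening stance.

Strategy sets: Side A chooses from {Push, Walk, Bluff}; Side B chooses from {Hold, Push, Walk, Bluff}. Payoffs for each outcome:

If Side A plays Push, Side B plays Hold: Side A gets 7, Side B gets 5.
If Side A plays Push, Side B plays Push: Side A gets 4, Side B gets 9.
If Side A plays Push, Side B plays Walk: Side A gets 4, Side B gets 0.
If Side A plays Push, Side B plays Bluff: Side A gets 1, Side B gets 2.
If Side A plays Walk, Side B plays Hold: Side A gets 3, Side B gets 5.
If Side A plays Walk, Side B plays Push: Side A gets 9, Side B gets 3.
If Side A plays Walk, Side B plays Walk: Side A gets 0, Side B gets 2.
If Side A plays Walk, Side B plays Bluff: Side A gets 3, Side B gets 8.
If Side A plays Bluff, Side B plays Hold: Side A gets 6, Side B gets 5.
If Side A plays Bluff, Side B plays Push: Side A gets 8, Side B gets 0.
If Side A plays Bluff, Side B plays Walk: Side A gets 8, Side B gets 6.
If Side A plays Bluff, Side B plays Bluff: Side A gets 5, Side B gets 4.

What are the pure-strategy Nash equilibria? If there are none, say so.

Pure NE: (Bluff, Walk)

Side A against Hold: payoffs 7, 3, 6 → best response Push.
Side A against Push: payoffs 4, 9, 8 → best response Walk.
Side A against Walk: payoffs 4, 0, 8 → best response Bluff.
Side A against Bluff: payoffs 1, 3, 5 → best response Bluff.
Side B against Push: payoffs 5, 9, 0, 2 → best response Push.
Side B against Walk: payoffs 5, 3, 2, 8 → best response Bluff.
Side B against Bluff: payoffs 5, 0, 6, 4 → best response Walk.
Mutual best responses: (Bluff, Walk).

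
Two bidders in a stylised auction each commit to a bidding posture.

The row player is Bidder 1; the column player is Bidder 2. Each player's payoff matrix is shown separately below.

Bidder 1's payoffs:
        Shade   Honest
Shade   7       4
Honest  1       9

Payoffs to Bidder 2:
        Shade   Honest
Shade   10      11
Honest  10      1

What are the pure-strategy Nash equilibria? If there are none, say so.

For each strategy profile, look for a profitable unilateral deviation.
(Shade, Shade): Bidder 2 can switch to Honest (10 → 11). Not NE.
(Shade, Honest): Bidder 1 can switch to Honest (4 → 9). Not NE.
(Honest, Shade): Bidder 1 can switch to Shade (1 → 7). Not NE.
(Honest, Honest): Bidder 2 can switch to Shade (1 → 10). Not NE.

none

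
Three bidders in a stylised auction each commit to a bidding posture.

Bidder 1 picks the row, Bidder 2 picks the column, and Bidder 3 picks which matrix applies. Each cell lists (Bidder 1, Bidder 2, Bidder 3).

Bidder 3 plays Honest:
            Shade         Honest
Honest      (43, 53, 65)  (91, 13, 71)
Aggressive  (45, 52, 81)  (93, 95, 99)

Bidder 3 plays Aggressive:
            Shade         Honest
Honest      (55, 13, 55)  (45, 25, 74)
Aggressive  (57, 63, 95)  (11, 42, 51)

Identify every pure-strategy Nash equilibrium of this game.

(Honest, Shade, Honest): Bidder 1 can switch to Aggressive (43 → 45). Not NE.
(Honest, Shade, Aggressive): Bidder 1 can switch to Aggressive (55 → 57). Not NE.
(Honest, Honest, Honest): Bidder 1 can switch to Aggressive (91 → 93). Not NE.
(Honest, Honest, Aggressive): Bidder 1 gets 45, best alternative 11; Bidder 2 gets 25, best alternative 13; Bidder 3 gets 74, best alternative 71. No profitable deviation — NE.
(Aggressive, Shade, Honest): Bidder 2 can switch to Honest (52 → 95). Not NE.
(Aggressive, Shade, Aggressive): Bidder 1 gets 57, best alternative 55; Bidder 2 gets 63, best alternative 42; Bidder 3 gets 95, best alternative 81. No profitable deviation — NE.
(Aggressive, Honest, Honest): Bidder 1 gets 93, best alternative 91; Bidder 2 gets 95, best alternative 52; Bidder 3 gets 99, best alternative 51. No profitable deviation — NE.
(Aggressive, Honest, Aggressive): Bidder 1 can switch to Honest (11 → 45). Not NE.

(Honest, Honest, Aggressive), (Aggressive, Shade, Aggressive), (Aggressive, Honest, Honest)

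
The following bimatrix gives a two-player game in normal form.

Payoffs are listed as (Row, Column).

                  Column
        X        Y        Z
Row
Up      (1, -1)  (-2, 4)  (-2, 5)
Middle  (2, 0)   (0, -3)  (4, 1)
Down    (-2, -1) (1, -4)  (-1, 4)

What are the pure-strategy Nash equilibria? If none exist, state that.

Mark each player's best response to every combination of opponents' strategies; a profile where every player is best-responding is a pure Nash equilibrium.
Row against X: payoffs 1, 2, -2 → best response Middle.
Row against Y: payoffs -2, 0, 1 → best response Down.
Row against Z: payoffs -2, 4, -1 → best response Middle.
Column against Up: payoffs -1, 4, 5 → best response Z.
Column against Middle: payoffs 0, -3, 1 → best response Z.
Column against Down: payoffs -1, -4, 4 → best response Z.
Mutual best responses: (Middle, Z).

(Middle, Z)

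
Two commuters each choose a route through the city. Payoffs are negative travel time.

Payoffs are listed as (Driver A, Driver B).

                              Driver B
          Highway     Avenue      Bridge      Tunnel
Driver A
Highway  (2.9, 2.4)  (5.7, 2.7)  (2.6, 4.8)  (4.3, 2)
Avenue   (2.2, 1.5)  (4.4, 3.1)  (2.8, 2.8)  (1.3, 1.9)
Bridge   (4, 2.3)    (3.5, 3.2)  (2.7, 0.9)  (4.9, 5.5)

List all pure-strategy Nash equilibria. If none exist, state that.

(Bridge, Tunnel)

For each player, find the best response to each opponent profile; mutual best responses are the pure NE.
Driver A against Highway: payoffs 2.9, 2.2, 4 → best response Bridge.
Driver A against Avenue: payoffs 5.7, 4.4, 3.5 → best response Highway.
Driver A against Bridge: payoffs 2.6, 2.8, 2.7 → best response Avenue.
Driver A against Tunnel: payoffs 4.3, 1.3, 4.9 → best response Bridge.
Driver B against Highway: payoffs 2.4, 2.7, 4.8, 2 → best response Bridge.
Driver B against Avenue: payoffs 1.5, 3.1, 2.8, 1.9 → best response Avenue.
Driver B against Bridge: payoffs 2.3, 3.2, 0.9, 5.5 → best response Tunnel.
Mutual best responses: (Bridge, Tunnel).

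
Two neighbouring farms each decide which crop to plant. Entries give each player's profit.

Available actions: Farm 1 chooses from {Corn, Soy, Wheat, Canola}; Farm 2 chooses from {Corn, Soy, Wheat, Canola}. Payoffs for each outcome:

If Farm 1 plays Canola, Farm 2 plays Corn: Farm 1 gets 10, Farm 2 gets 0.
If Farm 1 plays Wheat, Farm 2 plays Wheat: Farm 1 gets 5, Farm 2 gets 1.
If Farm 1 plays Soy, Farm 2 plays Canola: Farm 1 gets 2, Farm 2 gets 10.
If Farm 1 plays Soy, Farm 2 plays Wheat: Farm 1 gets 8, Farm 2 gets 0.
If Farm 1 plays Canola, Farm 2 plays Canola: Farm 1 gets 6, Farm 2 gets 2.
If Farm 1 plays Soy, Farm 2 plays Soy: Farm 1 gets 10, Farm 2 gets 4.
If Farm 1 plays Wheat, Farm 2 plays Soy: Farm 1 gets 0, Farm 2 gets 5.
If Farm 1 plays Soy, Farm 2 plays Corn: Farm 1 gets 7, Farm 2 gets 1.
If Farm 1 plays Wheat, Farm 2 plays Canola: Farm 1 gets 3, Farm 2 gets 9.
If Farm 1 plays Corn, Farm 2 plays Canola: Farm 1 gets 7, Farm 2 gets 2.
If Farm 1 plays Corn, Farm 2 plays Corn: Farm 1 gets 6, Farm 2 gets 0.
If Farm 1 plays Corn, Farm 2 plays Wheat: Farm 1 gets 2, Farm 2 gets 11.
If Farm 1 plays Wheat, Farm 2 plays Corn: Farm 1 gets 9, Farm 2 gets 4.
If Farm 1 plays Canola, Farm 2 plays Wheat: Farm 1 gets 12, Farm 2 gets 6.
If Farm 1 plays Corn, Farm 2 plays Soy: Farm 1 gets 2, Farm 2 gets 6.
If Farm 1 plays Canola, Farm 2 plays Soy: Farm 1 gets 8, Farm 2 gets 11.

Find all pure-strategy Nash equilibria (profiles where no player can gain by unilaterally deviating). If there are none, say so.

Farm 1 against Corn: payoffs 6, 7, 9, 10 → best response Canola.
Farm 1 against Soy: payoffs 2, 10, 0, 8 → best response Soy.
Farm 1 against Wheat: payoffs 2, 8, 5, 12 → best response Canola.
Farm 1 against Canola: payoffs 7, 2, 3, 6 → best response Corn.
Farm 2 against Corn: payoffs 0, 6, 11, 2 → best response Wheat.
Farm 2 against Soy: payoffs 1, 4, 0, 10 → best response Canola.
Farm 2 against Wheat: payoffs 4, 5, 1, 9 → best response Canola.
Farm 2 against Canola: payoffs 0, 11, 6, 2 → best response Soy.
No profile is a mutual best response for all players.

No pure-strategy Nash equilibrium.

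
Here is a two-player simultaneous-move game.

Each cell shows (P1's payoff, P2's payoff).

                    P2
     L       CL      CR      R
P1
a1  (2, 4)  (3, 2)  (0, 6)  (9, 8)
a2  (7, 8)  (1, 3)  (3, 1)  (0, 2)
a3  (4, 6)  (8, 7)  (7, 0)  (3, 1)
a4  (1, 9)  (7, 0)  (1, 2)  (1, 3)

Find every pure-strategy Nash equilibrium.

P1 against L: payoffs 2, 7, 4, 1 → best response a2.
P1 against CL: payoffs 3, 1, 8, 7 → best response a3.
P1 against CR: payoffs 0, 3, 7, 1 → best response a3.
P1 against R: payoffs 9, 0, 3, 1 → best response a1.
P2 against a1: payoffs 4, 2, 6, 8 → best response R.
P2 against a2: payoffs 8, 3, 1, 2 → best response L.
P2 against a3: payoffs 6, 7, 0, 1 → best response CL.
P2 against a4: payoffs 9, 0, 2, 3 → best response L.
Mutual best responses: (a1, R); (a2, L); (a3, CL).

(a1, R); (a2, L); (a3, CL)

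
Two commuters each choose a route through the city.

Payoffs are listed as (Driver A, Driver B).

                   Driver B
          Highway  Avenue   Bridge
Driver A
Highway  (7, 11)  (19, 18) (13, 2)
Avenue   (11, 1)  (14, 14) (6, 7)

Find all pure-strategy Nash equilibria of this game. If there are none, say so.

For each strategy profile, look for a profitable unilateral deviation.
(Highway, Highway): Driver A can switch to Avenue (7 → 11). Not NE.
(Highway, Avenue): Driver A gets 19, best alternative 14; Driver B gets 18, best alternative 11. No profitable deviation — NE.
(Highway, Bridge): Driver B can switch to Highway (2 → 11). Not NE.
(Avenue, Highway): Driver B can switch to Avenue (1 → 14). Not NE.
(Avenue, Avenue): Driver A can switch to Highway (14 → 19). Not NE.
(Avenue, Bridge): Driver A can switch to Highway (6 → 13). Not NE.

The unique pure-strategy Nash equilibrium is (Highway, Avenue).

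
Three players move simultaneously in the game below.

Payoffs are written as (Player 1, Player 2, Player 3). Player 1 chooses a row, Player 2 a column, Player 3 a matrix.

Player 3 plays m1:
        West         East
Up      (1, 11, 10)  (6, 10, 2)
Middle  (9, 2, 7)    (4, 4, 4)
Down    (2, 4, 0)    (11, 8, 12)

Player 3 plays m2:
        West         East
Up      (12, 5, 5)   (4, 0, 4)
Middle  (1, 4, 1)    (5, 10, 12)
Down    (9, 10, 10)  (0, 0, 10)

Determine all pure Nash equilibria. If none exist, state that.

Pure-strategy Nash equilibria: (Middle, East, m2); (Down, East, m1)

For each strategy profile, look for a profitable unilateral deviation.
(Up, West, m1): Player 1 can switch to Middle (1 → 9). Not NE.
(Up, West, m2): Player 3 can switch to m1 (5 → 10). Not NE.
(Up, East, m1): Player 1 can switch to Down (6 → 11). Not NE.
(Up, East, m2): Player 1 can switch to Middle (4 → 5). Not NE.
(Middle, West, m1): Player 2 can switch to East (2 → 4). Not NE.
(Middle, West, m2): Player 1 can switch to Up (1 → 12). Not NE.
(Middle, East, m1): Player 1 can switch to Up (4 → 6). Not NE.
(Middle, East, m2): Player 1 gets 5, best alternative 4; Player 2 gets 10, best alternative 4; Player 3 gets 12, best alternative 4. No profitable deviation — NE.
(Down, West, m1): Player 1 can switch to Middle (2 → 9). Not NE.
(Down, West, m2): Player 1 can switch to Up (9 → 12). Not NE.
(Down, East, m1): Player 1 gets 11, best alternative 6; Player 2 gets 8, best alternative 4; Player 3 gets 12, best alternative 10. No profitable deviation — NE.
(Down, East, m2): Player 1 can switch to Up (0 → 4). Not NE.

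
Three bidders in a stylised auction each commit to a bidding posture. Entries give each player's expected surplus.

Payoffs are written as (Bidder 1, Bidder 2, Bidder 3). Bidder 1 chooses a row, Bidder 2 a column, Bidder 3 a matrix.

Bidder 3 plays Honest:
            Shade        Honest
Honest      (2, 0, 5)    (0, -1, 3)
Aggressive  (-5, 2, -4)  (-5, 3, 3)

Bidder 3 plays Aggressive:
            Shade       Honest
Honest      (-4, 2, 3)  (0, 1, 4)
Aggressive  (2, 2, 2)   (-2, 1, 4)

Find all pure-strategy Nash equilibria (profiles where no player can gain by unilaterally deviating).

Pure-strategy Nash equilibria: (Honest, Shade, Honest); (Aggressive, Shade, Aggressive)

Bidder 1 against (Shade, Honest): payoffs 2, -5 → best response Honest.
Bidder 1 against (Shade, Aggressive): payoffs -4, 2 → best response Aggressive.
Bidder 1 against (Honest, Honest): payoffs 0, -5 → best response Honest.
Bidder 1 against (Honest, Aggressive): payoffs 0, -2 → best response Honest.
Bidder 2 against (Honest, Honest): payoffs 0, -1 → best response Shade.
Bidder 2 against (Honest, Aggressive): payoffs 2, 1 → best response Shade.
Bidder 2 against (Aggressive, Honest): payoffs 2, 3 → best response Honest.
Bidder 2 against (Aggressive, Aggressive): payoffs 2, 1 → best response Shade.
Bidder 3 against (Honest, Shade): payoffs 5, 3 → best response Honest.
Bidder 3 against (Honest, Honest): payoffs 3, 4 → best response Aggressive.
Bidder 3 against (Aggressive, Shade): payoffs -4, 2 → best response Aggressive.
Bidder 3 against (Aggressive, Honest): payoffs 3, 4 → best response Aggressive.
Mutual best responses: (Honest, Shade, Honest); (Aggressive, Shade, Aggressive).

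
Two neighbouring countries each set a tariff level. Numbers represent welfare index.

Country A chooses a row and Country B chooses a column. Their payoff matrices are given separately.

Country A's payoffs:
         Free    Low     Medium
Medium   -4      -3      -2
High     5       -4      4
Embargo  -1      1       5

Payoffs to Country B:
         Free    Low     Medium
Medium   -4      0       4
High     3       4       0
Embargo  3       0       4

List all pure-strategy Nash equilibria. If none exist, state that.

(Embargo, Medium)

(Medium, Free): Country A can switch to High (-4 → 5). Not NE.
(Medium, Low): Country A can switch to Embargo (-3 → 1). Not NE.
(Medium, Medium): Country A can switch to High (-2 → 4). Not NE.
(High, Free): Country B can switch to Low (3 → 4). Not NE.
(High, Low): Country A can switch to Medium (-4 → -3). Not NE.
(High, Medium): Country A can switch to Embargo (4 → 5). Not NE.
(Embargo, Free): Country A can switch to High (-1 → 5). Not NE.
(Embargo, Low): Country B can switch to Free (0 → 3). Not NE.
(Embargo, Medium): Country A gets 5, best alternative 4; Country B gets 4, best alternative 3. No profitable deviation — NE.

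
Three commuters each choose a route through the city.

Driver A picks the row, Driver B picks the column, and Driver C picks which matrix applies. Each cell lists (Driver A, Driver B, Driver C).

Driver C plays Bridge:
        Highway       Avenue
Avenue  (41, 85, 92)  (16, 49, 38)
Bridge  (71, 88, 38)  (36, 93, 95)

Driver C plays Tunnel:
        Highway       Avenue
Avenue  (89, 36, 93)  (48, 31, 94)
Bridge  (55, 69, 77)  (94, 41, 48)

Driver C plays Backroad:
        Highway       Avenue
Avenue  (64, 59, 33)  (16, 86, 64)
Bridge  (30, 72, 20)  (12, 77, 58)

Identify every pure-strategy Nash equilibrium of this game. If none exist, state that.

The pure Nash equilibria are (Avenue, Highway, Tunnel) and (Bridge, Avenue, Bridge).

(Avenue, Highway, Bridge): Driver A can switch to Bridge (41 → 71). Not NE.
(Avenue, Highway, Tunnel): Driver A gets 89, best alternative 55; Driver B gets 36, best alternative 31; Driver C gets 93, best alternative 92. No profitable deviation — NE.
(Avenue, Highway, Backroad): Driver B can switch to Avenue (59 → 86). Not NE.
(Avenue, Avenue, Bridge): Driver A can switch to Bridge (16 → 36). Not NE.
(Avenue, Avenue, Tunnel): Driver A can switch to Bridge (48 → 94). Not NE.
(Avenue, Avenue, Backroad): Driver C can switch to Tunnel (64 → 94). Not NE.
(Bridge, Highway, Bridge): Driver B can switch to Avenue (88 → 93). Not NE.
(Bridge, Highway, Tunnel): Driver A can switch to Avenue (55 → 89). Not NE.
(Bridge, Highway, Backroad): Driver A can switch to Avenue (30 → 64). Not NE.
(Bridge, Avenue, Bridge): Driver A gets 36, best alternative 16; Driver B gets 93, best alternative 88; Driver C gets 95, best alternative 58. No profitable deviation — NE.
(Bridge, Avenue, Tunnel): Driver B can switch to Highway (41 → 69). Not NE.
(Bridge, Avenue, Backroad): Driver A can switch to Avenue (12 → 16). Not NE.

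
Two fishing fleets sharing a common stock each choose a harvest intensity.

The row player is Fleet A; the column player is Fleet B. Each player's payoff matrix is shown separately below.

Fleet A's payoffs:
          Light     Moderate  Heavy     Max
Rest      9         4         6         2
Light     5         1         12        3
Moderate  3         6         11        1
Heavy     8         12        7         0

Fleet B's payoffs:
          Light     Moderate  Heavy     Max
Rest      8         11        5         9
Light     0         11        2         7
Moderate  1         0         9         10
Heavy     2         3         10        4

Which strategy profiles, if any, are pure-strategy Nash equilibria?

This game has no pure Nash equilibrium.

Fleet A against Light: payoffs 9, 5, 3, 8 → best response Rest.
Fleet A against Moderate: payoffs 4, 1, 6, 12 → best response Heavy.
Fleet A against Heavy: payoffs 6, 12, 11, 7 → best response Light.
Fleet A against Max: payoffs 2, 3, 1, 0 → best response Light.
Fleet B against Rest: payoffs 8, 11, 5, 9 → best response Moderate.
Fleet B against Light: payoffs 0, 11, 2, 7 → best response Moderate.
Fleet B against Moderate: payoffs 1, 0, 9, 10 → best response Max.
Fleet B against Heavy: payoffs 2, 3, 10, 4 → best response Heavy.
No profile is a mutual best response for all players.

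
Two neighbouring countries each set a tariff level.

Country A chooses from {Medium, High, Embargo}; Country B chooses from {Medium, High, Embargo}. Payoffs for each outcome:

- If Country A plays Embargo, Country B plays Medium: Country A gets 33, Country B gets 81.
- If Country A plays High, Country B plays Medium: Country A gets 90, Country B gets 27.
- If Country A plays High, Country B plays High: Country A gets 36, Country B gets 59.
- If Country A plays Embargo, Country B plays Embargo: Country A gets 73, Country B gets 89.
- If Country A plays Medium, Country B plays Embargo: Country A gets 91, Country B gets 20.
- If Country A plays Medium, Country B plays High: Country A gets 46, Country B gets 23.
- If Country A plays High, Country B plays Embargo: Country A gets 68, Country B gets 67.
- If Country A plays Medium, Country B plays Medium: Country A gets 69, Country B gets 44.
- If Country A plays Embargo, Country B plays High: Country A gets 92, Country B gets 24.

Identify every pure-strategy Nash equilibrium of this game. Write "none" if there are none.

none

Country A against Medium: payoffs 69, 90, 33 → best response High.
Country A against High: payoffs 46, 36, 92 → best response Embargo.
Country A against Embargo: payoffs 91, 68, 73 → best response Medium.
Country B against Medium: payoffs 44, 23, 20 → best response Medium.
Country B against High: payoffs 27, 59, 67 → best response Embargo.
Country B against Embargo: payoffs 81, 24, 89 → best response Embargo.
No profile is a mutual best response for all players.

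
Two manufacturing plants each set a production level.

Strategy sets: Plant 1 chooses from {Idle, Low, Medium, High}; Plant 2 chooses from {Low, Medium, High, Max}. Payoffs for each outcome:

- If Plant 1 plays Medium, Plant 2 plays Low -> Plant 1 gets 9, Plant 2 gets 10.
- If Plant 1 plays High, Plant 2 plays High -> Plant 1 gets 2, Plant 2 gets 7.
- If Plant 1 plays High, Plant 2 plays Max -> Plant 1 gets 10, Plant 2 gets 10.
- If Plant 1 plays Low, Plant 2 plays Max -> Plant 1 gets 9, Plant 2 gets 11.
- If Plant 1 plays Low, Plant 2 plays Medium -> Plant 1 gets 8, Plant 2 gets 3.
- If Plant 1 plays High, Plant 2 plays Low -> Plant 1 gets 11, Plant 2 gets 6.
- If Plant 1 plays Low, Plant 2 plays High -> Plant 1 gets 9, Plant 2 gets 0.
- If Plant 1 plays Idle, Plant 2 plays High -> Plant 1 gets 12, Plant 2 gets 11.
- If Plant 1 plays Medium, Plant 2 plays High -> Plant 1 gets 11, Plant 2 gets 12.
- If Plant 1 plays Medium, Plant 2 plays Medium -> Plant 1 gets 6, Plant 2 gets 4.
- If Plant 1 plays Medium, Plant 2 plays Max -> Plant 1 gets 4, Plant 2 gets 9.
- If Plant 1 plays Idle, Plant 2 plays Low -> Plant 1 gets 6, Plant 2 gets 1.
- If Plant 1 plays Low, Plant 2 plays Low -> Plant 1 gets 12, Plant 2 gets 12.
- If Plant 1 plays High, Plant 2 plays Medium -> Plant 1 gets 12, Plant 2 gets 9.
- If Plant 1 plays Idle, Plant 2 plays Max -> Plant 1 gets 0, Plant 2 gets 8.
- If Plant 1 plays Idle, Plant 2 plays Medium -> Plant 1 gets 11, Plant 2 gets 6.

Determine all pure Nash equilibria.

The pure Nash equilibria are (Idle, High); (Low, Low); (High, Max).

For each player, find the best response to each opponent profile; mutual best responses are the pure NE.
Plant 1 against Low: payoffs 6, 12, 9, 11 → best response Low.
Plant 1 against Medium: payoffs 11, 8, 6, 12 → best response High.
Plant 1 against High: payoffs 12, 9, 11, 2 → best response Idle.
Plant 1 against Max: payoffs 0, 9, 4, 10 → best response High.
Plant 2 against Idle: payoffs 1, 6, 11, 8 → best response High.
Plant 2 against Low: payoffs 12, 3, 0, 11 → best response Low.
Plant 2 against Medium: payoffs 10, 4, 12, 9 → best response High.
Plant 2 against High: payoffs 6, 9, 7, 10 → best response Max.
Mutual best responses: (Idle, High); (Low, Low); (High, Max).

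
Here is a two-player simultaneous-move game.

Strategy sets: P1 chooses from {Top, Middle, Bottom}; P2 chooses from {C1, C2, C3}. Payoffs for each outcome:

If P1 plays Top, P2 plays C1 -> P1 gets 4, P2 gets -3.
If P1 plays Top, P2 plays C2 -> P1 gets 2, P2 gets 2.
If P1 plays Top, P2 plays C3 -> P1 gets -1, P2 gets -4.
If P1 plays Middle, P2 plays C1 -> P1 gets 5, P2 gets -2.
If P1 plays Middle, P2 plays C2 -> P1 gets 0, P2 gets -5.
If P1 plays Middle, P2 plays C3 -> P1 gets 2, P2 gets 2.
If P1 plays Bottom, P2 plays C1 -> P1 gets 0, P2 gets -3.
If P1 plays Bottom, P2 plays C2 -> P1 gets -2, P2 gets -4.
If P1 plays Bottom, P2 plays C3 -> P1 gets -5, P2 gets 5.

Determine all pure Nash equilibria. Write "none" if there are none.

The pure Nash equilibria are (Top, C2) and (Middle, C3).

P1 against C1: payoffs 4, 5, 0 → best response Middle.
P1 against C2: payoffs 2, 0, -2 → best response Top.
P1 against C3: payoffs -1, 2, -5 → best response Middle.
P2 against Top: payoffs -3, 2, -4 → best response C2.
P2 against Middle: payoffs -2, -5, 2 → best response C3.
P2 against Bottom: payoffs -3, -4, 5 → best response C3.
Mutual best responses: (Top, C2); (Middle, C3).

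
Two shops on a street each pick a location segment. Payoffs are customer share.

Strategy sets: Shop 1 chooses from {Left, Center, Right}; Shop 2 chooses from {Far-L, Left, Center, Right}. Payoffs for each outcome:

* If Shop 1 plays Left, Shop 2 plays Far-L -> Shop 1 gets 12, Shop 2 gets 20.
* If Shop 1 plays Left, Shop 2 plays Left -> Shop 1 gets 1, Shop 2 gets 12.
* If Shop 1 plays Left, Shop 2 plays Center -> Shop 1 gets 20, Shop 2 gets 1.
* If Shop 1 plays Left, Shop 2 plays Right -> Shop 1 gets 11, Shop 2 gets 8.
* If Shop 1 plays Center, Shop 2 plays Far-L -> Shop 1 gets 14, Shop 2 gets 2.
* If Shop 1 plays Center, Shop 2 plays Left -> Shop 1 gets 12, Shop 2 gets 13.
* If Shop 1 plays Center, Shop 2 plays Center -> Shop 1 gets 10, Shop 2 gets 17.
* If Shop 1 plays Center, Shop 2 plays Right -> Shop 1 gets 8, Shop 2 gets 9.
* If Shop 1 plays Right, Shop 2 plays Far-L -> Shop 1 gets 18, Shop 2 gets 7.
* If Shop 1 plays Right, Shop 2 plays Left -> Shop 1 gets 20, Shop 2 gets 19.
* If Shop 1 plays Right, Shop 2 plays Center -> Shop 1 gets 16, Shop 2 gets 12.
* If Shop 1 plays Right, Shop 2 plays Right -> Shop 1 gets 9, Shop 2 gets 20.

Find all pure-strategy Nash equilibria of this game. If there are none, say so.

Check each profile: it is a Nash equilibrium iff no player can strictly gain by switching unilaterally.
(Left, Far-L): Shop 1 can switch to Center (12 → 14). Not NE.
(Left, Left): Shop 1 can switch to Center (1 → 12). Not NE.
(Left, Center): Shop 2 can switch to Far-L (1 → 20). Not NE.
(Left, Right): Shop 2 can switch to Far-L (8 → 20). Not NE.
(Center, Far-L): Shop 1 can switch to Right (14 → 18). Not NE.
(Center, Left): Shop 1 can switch to Right (12 → 20). Not NE.
(The remaining 6 profiles each have a profitable deviation by the same check.)

There is no pure-strategy Nash equilibrium.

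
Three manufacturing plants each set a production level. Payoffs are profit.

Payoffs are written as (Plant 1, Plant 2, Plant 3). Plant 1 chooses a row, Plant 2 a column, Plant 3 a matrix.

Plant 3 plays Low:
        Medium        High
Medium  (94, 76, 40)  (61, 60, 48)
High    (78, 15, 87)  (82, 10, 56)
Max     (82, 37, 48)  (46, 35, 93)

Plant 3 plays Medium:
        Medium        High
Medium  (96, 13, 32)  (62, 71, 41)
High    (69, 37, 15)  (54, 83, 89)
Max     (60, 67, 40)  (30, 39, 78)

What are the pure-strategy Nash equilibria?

Pure NE: (Medium, Medium, Low)

Check each profile: it is a Nash equilibrium iff no player can strictly gain by switching unilaterally.
(Medium, Medium, Low): Plant 1 gets 94, best alternative 82; Plant 2 gets 76, best alternative 60; Plant 3 gets 40, best alternative 32. No profitable deviation — NE.
(Medium, Medium, Medium): Plant 2 can switch to High (13 → 71). Not NE.
(Medium, High, Low): Plant 1 can switch to High (61 → 82). Not NE.
(Medium, High, Medium): Plant 3 can switch to Low (41 → 48). Not NE.
(High, Medium, Low): Plant 1 can switch to Medium (78 → 94). Not NE.
(High, Medium, Medium): Plant 1 can switch to Medium (69 → 96). Not NE.
(High, High, Low): Plant 2 can switch to Medium (10 → 15). Not NE.
(High, High, Medium): Plant 1 can switch to Medium (54 → 62). Not NE.
(Max, Medium, Low): Plant 1 can switch to Medium (82 → 94). Not NE.
(Max, Medium, Medium): Plant 1 can switch to Medium (60 → 96). Not NE.
(Max, High, Low): Plant 1 can switch to Medium (46 → 61). Not NE.
(Max, High, Medium): Plant 1 can switch to Medium (30 → 62). Not NE.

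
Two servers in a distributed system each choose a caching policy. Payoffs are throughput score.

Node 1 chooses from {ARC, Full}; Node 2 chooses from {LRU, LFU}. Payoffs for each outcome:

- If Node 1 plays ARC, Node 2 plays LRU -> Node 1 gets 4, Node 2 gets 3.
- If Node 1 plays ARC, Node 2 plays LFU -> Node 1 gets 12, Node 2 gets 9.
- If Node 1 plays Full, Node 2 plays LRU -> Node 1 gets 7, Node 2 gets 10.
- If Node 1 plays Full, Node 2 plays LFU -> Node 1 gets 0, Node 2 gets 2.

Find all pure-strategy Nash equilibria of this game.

Node 1 against LRU: payoffs 4, 7 → best response Full.
Node 1 against LFU: payoffs 12, 0 → best response ARC.
Node 2 against ARC: payoffs 3, 9 → best response LFU.
Node 2 against Full: payoffs 10, 2 → best response LRU.
Mutual best responses: (ARC, LFU); (Full, LRU).

Pure-strategy Nash equilibria: (ARC, LFU); (Full, LRU)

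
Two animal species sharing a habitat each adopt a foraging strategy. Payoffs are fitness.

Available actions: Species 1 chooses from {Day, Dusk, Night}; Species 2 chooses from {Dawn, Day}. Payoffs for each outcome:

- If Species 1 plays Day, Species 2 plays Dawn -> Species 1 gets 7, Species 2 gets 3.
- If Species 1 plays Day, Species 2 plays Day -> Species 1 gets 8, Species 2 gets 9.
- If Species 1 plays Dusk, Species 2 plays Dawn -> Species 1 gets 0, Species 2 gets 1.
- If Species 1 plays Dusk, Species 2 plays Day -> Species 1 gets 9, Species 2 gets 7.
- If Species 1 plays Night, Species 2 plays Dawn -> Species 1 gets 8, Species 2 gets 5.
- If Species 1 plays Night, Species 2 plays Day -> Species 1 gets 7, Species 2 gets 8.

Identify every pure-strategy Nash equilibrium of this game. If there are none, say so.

(Dusk, Day)

(Day, Dawn): Species 1 can switch to Night (7 → 8). Not NE.
(Day, Day): Species 1 can switch to Dusk (8 → 9). Not NE.
(Dusk, Dawn): Species 1 can switch to Day (0 → 7). Not NE.
(Dusk, Day): Species 1 gets 9, best alternative 8; Species 2 gets 7, best alternative 1. No profitable deviation — NE.
(Night, Dawn): Species 2 can switch to Day (5 → 8). Not NE.
(Night, Day): Species 1 can switch to Day (7 → 8). Not NE.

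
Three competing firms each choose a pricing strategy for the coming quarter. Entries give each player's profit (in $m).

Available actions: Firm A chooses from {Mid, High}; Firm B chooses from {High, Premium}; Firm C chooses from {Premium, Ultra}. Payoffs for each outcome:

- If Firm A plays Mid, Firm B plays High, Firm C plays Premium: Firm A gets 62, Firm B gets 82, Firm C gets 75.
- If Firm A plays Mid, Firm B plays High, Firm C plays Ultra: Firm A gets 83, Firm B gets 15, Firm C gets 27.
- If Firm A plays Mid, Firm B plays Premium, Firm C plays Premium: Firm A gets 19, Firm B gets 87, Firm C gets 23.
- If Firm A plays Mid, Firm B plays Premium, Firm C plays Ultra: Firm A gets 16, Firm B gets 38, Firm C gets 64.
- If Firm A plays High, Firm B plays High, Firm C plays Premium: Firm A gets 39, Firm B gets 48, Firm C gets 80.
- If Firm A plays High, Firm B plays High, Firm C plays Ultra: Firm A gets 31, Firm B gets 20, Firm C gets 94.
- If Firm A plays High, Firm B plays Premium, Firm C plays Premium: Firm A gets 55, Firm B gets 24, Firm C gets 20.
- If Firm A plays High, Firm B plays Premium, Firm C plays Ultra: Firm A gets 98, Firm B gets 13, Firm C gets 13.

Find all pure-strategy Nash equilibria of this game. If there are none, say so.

This game has no pure Nash equilibrium.

Mark each player's best response to every combination of opponents' strategies; a profile where every player is best-responding is a pure Nash equilibrium.
Firm A against (High, Premium): payoffs 62, 39 → best response Mid.
Firm A against (High, Ultra): payoffs 83, 31 → best response Mid.
Firm A against (Premium, Premium): payoffs 19, 55 → best response High.
Firm A against (Premium, Ultra): payoffs 16, 98 → best response High.
Firm B against (Mid, Premium): payoffs 82, 87 → best response Premium.
Firm B against (Mid, Ultra): payoffs 15, 38 → best response Premium.
Firm B against (High, Premium): payoffs 48, 24 → best response High.
Firm B against (High, Ultra): payoffs 20, 13 → best response High.
Firm C against (Mid, High): payoffs 75, 27 → best response Premium.
Firm C against (Mid, Premium): payoffs 23, 64 → best response Ultra.
Firm C against (High, High): payoffs 80, 94 → best response Ultra.
Firm C against (High, Premium): payoffs 20, 13 → best response Premium.
No profile is a mutual best response for all players.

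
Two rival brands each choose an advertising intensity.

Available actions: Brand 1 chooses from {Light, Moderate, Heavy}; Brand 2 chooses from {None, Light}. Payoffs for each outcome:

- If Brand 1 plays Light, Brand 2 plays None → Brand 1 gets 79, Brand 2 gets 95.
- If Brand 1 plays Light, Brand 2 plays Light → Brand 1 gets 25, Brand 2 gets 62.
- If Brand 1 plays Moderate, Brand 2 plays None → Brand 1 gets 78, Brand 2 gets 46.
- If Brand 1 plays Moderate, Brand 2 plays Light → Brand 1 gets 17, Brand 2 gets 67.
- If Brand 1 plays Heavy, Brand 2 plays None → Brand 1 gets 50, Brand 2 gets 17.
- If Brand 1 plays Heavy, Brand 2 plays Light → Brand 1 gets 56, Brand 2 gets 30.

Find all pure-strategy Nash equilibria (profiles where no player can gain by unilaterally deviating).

(Light, None); (Heavy, Light)

Brand 1 against None: payoffs 79, 78, 50 → best response Light.
Brand 1 against Light: payoffs 25, 17, 56 → best response Heavy.
Brand 2 against Light: payoffs 95, 62 → best response None.
Brand 2 against Moderate: payoffs 46, 67 → best response Light.
Brand 2 against Heavy: payoffs 17, 30 → best response Light.
Mutual best responses: (Light, None); (Heavy, Light).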